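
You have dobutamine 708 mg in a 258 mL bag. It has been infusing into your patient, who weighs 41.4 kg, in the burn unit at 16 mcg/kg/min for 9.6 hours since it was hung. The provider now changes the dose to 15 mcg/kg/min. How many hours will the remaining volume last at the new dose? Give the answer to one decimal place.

8.8 hours

Initial rate:
Dose = 16 mcg/kg/min × 41.4 kg = 662.4 mcg/min
662.4 mcg/min × 60 min/hr = 39744 mcg/hr
Concentration = 708 mg ÷ 258 mL = 2.744186 mg/mL = 2744.186 mcg/mL
Rate = 39744 mcg/hr ÷ 2744.186 mcg/mL = 14.48298 mL/hr
Volume infused so far = 14.48298 mL/hr × 9.6 hr = 139.0366 mL
Volume remaining = 258 − 139.0366 = 118.9634 mL
New rate:
Dose = 15 mcg/kg/min × 41.4 kg = 621 mcg/min
621 mcg/min × 60 min/hr = 37260 mcg/hr
Rate = 37260 mcg/hr ÷ 2744.186 mcg/mL = 13.5778 mL/hr
Time remaining = 118.9634 mL ÷ 13.5778 mL/hr = 8.76161 hr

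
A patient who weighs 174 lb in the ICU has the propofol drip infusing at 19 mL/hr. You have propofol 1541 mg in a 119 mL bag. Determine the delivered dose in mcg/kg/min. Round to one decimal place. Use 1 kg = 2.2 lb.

Weight = 174 lb ÷ 2.2 lb/kg = 79.09091 kg
Concentration = 1541 mg ÷ 119 mL = 12.94958 mg/mL = 12949.58 mcg/mL
Drug rate = 19 mL/hr × 12949.58 mcg/mL = 246042 mcg/hr
246042 mcg/hr ÷ 60 min/hr = 4100.7 mcg/min
4100.7 mcg/min ÷ 79.09091 kg = 51.84793 mcg/kg/min

51.8 mcg/kg/min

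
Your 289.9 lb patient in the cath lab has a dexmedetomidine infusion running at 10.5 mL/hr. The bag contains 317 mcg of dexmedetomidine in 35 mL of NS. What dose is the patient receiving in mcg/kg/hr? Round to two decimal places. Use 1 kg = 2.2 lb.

Weight = 289.9 lb ÷ 2.2 lb/kg = 131.7727 kg
Concentration = 317 mcg ÷ 35 mL = 9.057143 mcg/mL
Drug rate = 10.5 mL/hr × 9.057143 mcg/mL = 95.1 mcg/hr
95.1 mcg/hr ÷ 131.7727 kg = 0.7216971 mcg/kg/hr

0.72 mcg/kg/hr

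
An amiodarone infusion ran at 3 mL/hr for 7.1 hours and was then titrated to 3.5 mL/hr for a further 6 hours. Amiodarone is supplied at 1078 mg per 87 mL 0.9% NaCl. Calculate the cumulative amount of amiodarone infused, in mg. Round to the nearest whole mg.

524 mg

Concentration = 1078 mg ÷ 87 mL = 12.3908 mg/mL
Stage 1: 3 mL/hr × 7.1 hr = 21.3 mL → 21.3 mL × 12.3908 mg/mL = 263.9241 mg
Stage 2: 3.5 mL/hr × 6 hr = 21 mL → 21 mL × 12.3908 mg/mL = 260.2069 mg
Total = 263.9241 + 260.2069 = 524.131 mg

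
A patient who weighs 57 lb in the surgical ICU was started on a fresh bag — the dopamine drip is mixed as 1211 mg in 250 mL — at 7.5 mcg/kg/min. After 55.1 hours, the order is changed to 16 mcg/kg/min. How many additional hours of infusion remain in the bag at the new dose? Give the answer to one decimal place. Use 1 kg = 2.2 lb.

Initial rate:
Weight = 57 lb ÷ 2.2 lb/kg = 25.90909 kg
Dose = 7.5 mcg/kg/min × 25.90909 kg = 194.3182 mcg/min
194.3182 mcg/min × 60 min/hr = 11659.09 mcg/hr
Concentration = 1211 mg ÷ 250 mL = 4.844 mg/mL = 4844 mcg/mL
Rate = 11659.09 mcg/hr ÷ 4844 mcg/mL = 2.406914 mL/hr
Volume infused so far = 2.406914 mL/hr × 55.1 hr = 132.621 mL
Volume remaining = 250 − 132.621 = 117.379 mL
New rate:
Dose = 16 mcg/kg/min × 25.90909 kg = 414.5455 mcg/min
414.5455 mcg/min × 60 min/hr = 24872.73 mcg/hr
Rate = 24872.73 mcg/hr ÷ 4844 mcg/mL = 5.13475 mL/hr
Time remaining = 117.379 mL ÷ 5.13475 mL/hr = 22.85974 hr

22.9 hours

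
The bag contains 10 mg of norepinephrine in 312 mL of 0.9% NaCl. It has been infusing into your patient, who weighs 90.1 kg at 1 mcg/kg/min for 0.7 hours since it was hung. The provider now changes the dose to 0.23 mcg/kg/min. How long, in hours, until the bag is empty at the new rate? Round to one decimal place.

Initial rate:
Dose = 1 mcg/kg/min × 90.1 kg = 90.1 mcg/min
90.1 mcg/min × 60 min/hr = 5406 mcg/hr
Concentration = 10 mg ÷ 312 mL = 0.03205128 mg/mL = 32.05128 mcg/mL
Rate = 5406 mcg/hr ÷ 32.05128 mcg/mL = 168.6672 mL/hr
Volume infused so far = 168.6672 mL/hr × 0.7 hr = 118.067 mL
Volume remaining = 312 − 118.067 = 193.933 mL
New rate:
Dose = 0.23 mcg/kg/min × 90.1 kg = 20.723 mcg/min
20.723 mcg/min × 60 min/hr = 1243.38 mcg/hr
Rate = 1243.38 mcg/hr ÷ 32.05128 mcg/mL = 38.79346 mL/hr
Time remaining = 193.933 mL ÷ 38.79346 mL/hr = 4.999115 hr

5.0 hours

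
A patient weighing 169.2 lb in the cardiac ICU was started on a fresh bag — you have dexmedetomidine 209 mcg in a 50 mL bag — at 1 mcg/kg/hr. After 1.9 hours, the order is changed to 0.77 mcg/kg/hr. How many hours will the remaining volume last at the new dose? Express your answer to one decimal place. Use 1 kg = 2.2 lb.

Initial rate:
Weight = 169.2 lb ÷ 2.2 lb/kg = 76.90909 kg
Dose = 1 mcg/kg/hr × 76.90909 kg = 76.90909 mcg/hr
Concentration = 209 mcg ÷ 50 mL = 4.18 mcg/mL
Rate = 76.90909 mcg/hr ÷ 4.18 mcg/mL = 18.3993 mL/hr
Volume infused so far = 18.3993 mL/hr × 1.9 hr = 34.95868 mL
Volume remaining = 50 − 34.95868 = 15.04132 mL
New rate:
Dose = 0.77 mcg/kg/hr × 76.90909 kg = 59.22 mcg/hr
Rate = 59.22 mcg/hr ÷ 4.18 mcg/mL = 14.16746 mL/hr
Time remaining = 15.04132 mL ÷ 14.16746 mL/hr = 1.061681 hr

1.1 hours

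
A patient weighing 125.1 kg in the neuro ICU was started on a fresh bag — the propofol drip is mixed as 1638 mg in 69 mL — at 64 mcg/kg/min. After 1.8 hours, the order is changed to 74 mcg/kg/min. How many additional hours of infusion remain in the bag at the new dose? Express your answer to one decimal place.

Initial rate:
Dose = 64 mcg/kg/min × 125.1 kg = 8006.4 mcg/min
8006.4 mcg/min × 60 min/hr = 480384 mcg/hr
Concentration = 1638 mg ÷ 69 mL = 23.73913 mg/mL = 23739.13 mcg/mL
Rate = 480384 mcg/hr ÷ 23739.13 mcg/mL = 20.23596 mL/hr
Volume infused so far = 20.23596 mL/hr × 1.8 hr = 36.42472 mL
Volume remaining = 69 − 36.42472 = 32.57528 mL
New rate:
Dose = 74 mcg/kg/min × 125.1 kg = 9257.4 mcg/min
9257.4 mcg/min × 60 min/hr = 555444 mcg/hr
Rate = 555444 mcg/hr ÷ 23739.13 mcg/mL = 23.39782 mL/hr
Time remaining = 32.57528 mL ÷ 23.39782 mL/hr = 1.392235 hr

1.4 hours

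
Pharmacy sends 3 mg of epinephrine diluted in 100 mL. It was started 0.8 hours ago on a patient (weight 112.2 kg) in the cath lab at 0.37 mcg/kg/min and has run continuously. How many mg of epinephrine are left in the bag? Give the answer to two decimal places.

1.01 mg

Dose = 0.37 mcg/kg/min × 112.2 kg = 41.514 mcg/min
41.514 mcg/min × 60 min/hr = 2490.84 mcg/hr
Concentration = 3 mg ÷ 100 mL = 0.03 mg/mL = 30 mcg/mL
Rate = 2490.84 mcg/hr ÷ 30 mcg/mL = 83.028 mL/hr
Volume infused = 83.028 mL/hr × 0.8 hr = 66.4224 mL
Volume remaining = 100 − 66.4224 = 33.5776 mL
Drug remaining = 33.5776 mL × 30 mcg/mL = 1007.328 mcg = 1.007328 mg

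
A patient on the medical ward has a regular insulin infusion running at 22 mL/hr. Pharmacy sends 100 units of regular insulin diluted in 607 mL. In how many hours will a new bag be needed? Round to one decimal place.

27.6 hours

Duration = 607 mL ÷ 22 mL/hr = 27.59091 hr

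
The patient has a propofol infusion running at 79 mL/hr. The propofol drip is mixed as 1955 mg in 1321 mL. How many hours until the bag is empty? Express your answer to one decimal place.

Duration = 1321 mL ÷ 79 mL/hr = 16.72152 hr

16.7 hours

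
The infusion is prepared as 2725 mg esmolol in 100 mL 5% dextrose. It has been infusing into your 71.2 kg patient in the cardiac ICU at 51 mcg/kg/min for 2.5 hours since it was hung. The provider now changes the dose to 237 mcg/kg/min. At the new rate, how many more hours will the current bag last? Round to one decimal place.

2.2 hours

Initial rate:
Dose = 51 mcg/kg/min × 71.2 kg = 3631.2 mcg/min
3631.2 mcg/min × 60 min/hr = 217872 mcg/hr
Concentration = 2725 mg ÷ 100 mL = 27.25 mg/mL = 27250 mcg/mL
Rate = 217872 mcg/hr ÷ 27250 mcg/mL = 7.995303 mL/hr
Volume infused so far = 7.995303 mL/hr × 2.5 hr = 19.98826 mL
Volume remaining = 100 − 19.98826 = 80.01174 mL
New rate:
Dose = 237 mcg/kg/min × 71.2 kg = 16874.4 mcg/min
16874.4 mcg/min × 60 min/hr = 1012464 mcg/hr
Rate = 1012464 mcg/hr ÷ 27250 mcg/mL = 37.15464 mL/hr
Time remaining = 80.01174 mL ÷ 37.15464 mL/hr = 2.153479 hr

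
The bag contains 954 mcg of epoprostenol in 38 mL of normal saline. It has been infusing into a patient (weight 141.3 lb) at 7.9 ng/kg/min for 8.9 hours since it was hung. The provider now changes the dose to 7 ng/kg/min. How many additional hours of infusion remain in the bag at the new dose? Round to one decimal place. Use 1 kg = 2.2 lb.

25.3 hours

Initial rate:
Weight = 141.3 lb ÷ 2.2 lb/kg = 64.22727 kg
Dose = 7.9 ng/kg/min × 64.22727 kg = 507.3955 ng/min
507.3955 ng/min × 60 min/hr = 30443.73 ng/hr
Concentration = 954 mcg ÷ 38 mL = 25.10526 mcg/mL = 25105.26 ng/mL
Rate = 30443.73 ng/hr ÷ 25105.26 ng/mL = 1.212643 mL/hr
Volume infused so far = 1.212643 mL/hr × 8.9 hr = 10.79252 mL
Volume remaining = 38 − 10.79252 = 27.20748 mL
New rate:
Dose = 7 ng/kg/min × 64.22727 kg = 449.5909 ng/min
449.5909 ng/min × 60 min/hr = 26975.45 ng/hr
Rate = 26975.45 ng/hr ÷ 25105.26 ng/mL = 1.074494 mL/hr
Time remaining = 27.20748 mL ÷ 1.074494 mL/hr = 25.3212 hr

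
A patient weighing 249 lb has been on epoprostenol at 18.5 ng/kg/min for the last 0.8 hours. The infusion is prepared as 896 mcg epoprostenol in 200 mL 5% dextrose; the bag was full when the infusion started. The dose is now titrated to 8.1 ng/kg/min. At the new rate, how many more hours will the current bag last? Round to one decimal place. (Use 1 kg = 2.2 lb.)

14.5 hours

Initial rate:
Weight = 249 lb ÷ 2.2 lb/kg = 113.1818 kg
Dose = 18.5 ng/kg/min × 113.1818 kg = 2093.864 ng/min
2093.864 ng/min × 60 min/hr = 125631.8 ng/hr
Concentration = 896 mcg ÷ 200 mL = 4.48 mcg/mL = 4480 ng/mL
Rate = 125631.8 ng/hr ÷ 4480 ng/mL = 28.04282 mL/hr
Volume infused so far = 28.04282 mL/hr × 0.8 hr = 22.43425 mL
Volume remaining = 200 − 22.43425 = 177.5657 mL
New rate:
Dose = 8.1 ng/kg/min × 113.1818 kg = 916.7727 ng/min
916.7727 ng/min × 60 min/hr = 55006.36 ng/hr
Rate = 55006.36 ng/hr ÷ 4480 ng/mL = 12.27821 mL/hr
Time remaining = 177.5657 mL ÷ 12.27821 mL/hr = 14.46186 hr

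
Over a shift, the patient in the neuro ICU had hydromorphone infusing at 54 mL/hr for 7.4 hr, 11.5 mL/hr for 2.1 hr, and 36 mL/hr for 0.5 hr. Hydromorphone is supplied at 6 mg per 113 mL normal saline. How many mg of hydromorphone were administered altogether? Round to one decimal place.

23.5 mg

Concentration = 6 mg ÷ 113 mL = 0.05309735 mg/mL
Stage 1: 54 mL/hr × 7.4 hr = 399.6 mL → 399.6 mL × 0.05309735 mg/mL = 21.2177 mg
Stage 2: 11.5 mL/hr × 2.1 hr = 24.15 mL → 24.15 mL × 0.05309735 mg/mL = 1.282301 mg
Stage 3: 36 mL/hr × 0.5 hr = 18 mL → 18 mL × 0.05309735 mg/mL = 0.9557522 mg
Total = 21.2177 + 1.282301 + 0.9557522 = 23.45575 mg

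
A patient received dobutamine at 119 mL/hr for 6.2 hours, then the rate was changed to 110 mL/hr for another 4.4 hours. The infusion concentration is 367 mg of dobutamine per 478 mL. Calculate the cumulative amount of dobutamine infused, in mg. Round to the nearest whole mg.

938 mg

Concentration = 367 mg ÷ 478 mL = 0.7677824 mg/mL
Stage 1: 119 mL/hr × 6.2 hr = 737.8 mL → 737.8 mL × 0.7677824 mg/mL = 566.4699 mg
Stage 2: 110 mL/hr × 4.4 hr = 484 mL → 484 mL × 0.7677824 mg/mL = 371.6067 mg
Total = 566.4699 + 371.6067 = 938.0766 mg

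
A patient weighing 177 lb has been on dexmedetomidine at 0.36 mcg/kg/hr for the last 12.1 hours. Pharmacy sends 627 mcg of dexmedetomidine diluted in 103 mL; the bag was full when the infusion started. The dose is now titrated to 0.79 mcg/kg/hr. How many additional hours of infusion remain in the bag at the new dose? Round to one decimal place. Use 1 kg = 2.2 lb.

Initial rate:
Weight = 177 lb ÷ 2.2 lb/kg = 80.45455 kg
Dose = 0.36 mcg/kg/hr × 80.45455 kg = 28.96364 mcg/hr
Concentration = 627 mcg ÷ 103 mL = 6.087379 mcg/mL
Rate = 28.96364 mcg/hr ÷ 6.087379 mcg/mL = 4.757982 mL/hr
Volume infused so far = 4.757982 mL/hr × 12.1 hr = 57.57158 mL
Volume remaining = 103 − 57.57158 = 45.42842 mL
New rate:
Dose = 0.79 mcg/kg/hr × 80.45455 kg = 63.55909 mcg/hr
Rate = 63.55909 mcg/hr ÷ 6.087379 mcg/mL = 10.44113 mL/hr
Time remaining = 45.42842 mL ÷ 10.44113 mL/hr = 4.350912 hr

4.4 hours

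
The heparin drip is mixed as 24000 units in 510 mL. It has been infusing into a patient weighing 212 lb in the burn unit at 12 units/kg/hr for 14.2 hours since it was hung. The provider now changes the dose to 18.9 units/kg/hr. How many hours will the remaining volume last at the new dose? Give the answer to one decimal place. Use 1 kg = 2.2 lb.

4.2 hours

Initial rate:
Weight = 212 lb ÷ 2.2 lb/kg = 96.36364 kg
Dose = 12 units/kg/hr × 96.36364 kg = 1156.364 units/hr
Concentration = 24000 units ÷ 510 mL = 47.05882 units/mL
Rate = 1156.364 units/hr ÷ 47.05882 units/mL = 24.57273 mL/hr
Volume infused so far = 24.57273 mL/hr × 14.2 hr = 348.9327 mL
Volume remaining = 510 − 348.9327 = 161.0673 mL
New rate:
Dose = 18.9 units/kg/hr × 96.36364 kg = 1821.273 units/hr
Rate = 1821.273 units/hr ÷ 47.05882 units/mL = 38.70205 mL/hr
Time remaining = 161.0673 mL ÷ 38.70205 mL/hr = 4.161725 hr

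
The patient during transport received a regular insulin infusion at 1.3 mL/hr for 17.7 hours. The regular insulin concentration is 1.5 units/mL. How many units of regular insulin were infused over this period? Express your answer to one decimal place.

Drug rate = 1.3 mL/hr × 1.5 units/mL = 1.95 units/hr
Total = 1.95 units/hr × 17.7 hr = 34.515 units

34.5 units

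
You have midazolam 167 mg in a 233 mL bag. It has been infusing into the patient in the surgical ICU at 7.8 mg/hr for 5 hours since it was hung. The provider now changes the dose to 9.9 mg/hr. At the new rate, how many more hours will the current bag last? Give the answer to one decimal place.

12.9 hours

Initial rate:
Concentration = 167 mg ÷ 233 mL = 0.7167382 mg/mL
Rate = 7.8 mg/hr ÷ 0.7167382 mg/mL = 10.88263 mL/hr
Volume infused so far = 10.88263 mL/hr × 5 hr = 54.41317 mL
Volume remaining = 233 − 54.41317 = 178.5868 mL
New rate:
Rate = 9.9 mg/hr ÷ 0.7167382 mg/mL = 13.81257 mL/hr
Time remaining = 178.5868 mL ÷ 13.81257 mL/hr = 12.92929 hr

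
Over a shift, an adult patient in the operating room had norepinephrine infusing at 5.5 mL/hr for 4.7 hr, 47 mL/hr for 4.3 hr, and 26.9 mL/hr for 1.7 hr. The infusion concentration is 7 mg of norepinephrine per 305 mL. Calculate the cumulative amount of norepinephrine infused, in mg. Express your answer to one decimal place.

6.3 mg

Concentration = 7 mg ÷ 305 mL = 0.02295082 mg/mL
Stage 1: 5.5 mL/hr × 4.7 hr = 25.85 mL → 25.85 mL × 0.02295082 mg/mL = 0.5932787 mg
Stage 2: 47 mL/hr × 4.3 hr = 202.1 mL → 202.1 mL × 0.02295082 mg/mL = 4.638361 mg
Stage 3: 26.9 mL/hr × 1.7 hr = 45.73 mL → 45.73 mL × 0.02295082 mg/mL = 1.049541 mg
Total = 0.5932787 + 4.638361 + 1.049541 = 6.28118 mg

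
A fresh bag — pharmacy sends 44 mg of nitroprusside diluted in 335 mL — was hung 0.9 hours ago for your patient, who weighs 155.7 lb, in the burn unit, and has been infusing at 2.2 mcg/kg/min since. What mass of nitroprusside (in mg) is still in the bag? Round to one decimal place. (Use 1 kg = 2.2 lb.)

Weight = 155.7 lb ÷ 2.2 lb/kg = 70.77273 kg
Dose = 2.2 mcg/kg/min × 70.77273 kg = 155.7 mcg/min
155.7 mcg/min × 60 min/hr = 9342 mcg/hr
Concentration = 44 mg ÷ 335 mL = 0.1313433 mg/mL = 131.3433 mcg/mL
Rate = 9342 mcg/hr ÷ 131.3433 mcg/mL = 71.12659 mL/hr
Volume infused = 71.12659 mL/hr × 0.9 hr = 64.01393 mL
Volume remaining = 335 − 64.01393 = 270.9861 mL
Drug remaining = 270.9861 mL × 131.3433 mcg/mL = 35592.2 mcg = 35.5922 mg

35.6 mg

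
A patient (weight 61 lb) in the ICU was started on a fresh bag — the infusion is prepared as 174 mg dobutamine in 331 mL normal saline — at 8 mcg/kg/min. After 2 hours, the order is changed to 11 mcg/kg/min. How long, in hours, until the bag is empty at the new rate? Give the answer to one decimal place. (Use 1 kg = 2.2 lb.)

Initial rate:
Weight = 61 lb ÷ 2.2 lb/kg = 27.72727 kg
Dose = 8 mcg/kg/min × 27.72727 kg = 221.8182 mcg/min
221.8182 mcg/min × 60 min/hr = 13309.09 mcg/hr
Concentration = 174 mg ÷ 331 mL = 0.5256798 mg/mL = 525.6798 mcg/mL
Rate = 13309.09 mcg/hr ÷ 525.6798 mcg/mL = 25.31787 mL/hr
Volume infused so far = 25.31787 mL/hr × 2 hr = 50.63574 mL
Volume remaining = 331 − 50.63574 = 280.3643 mL
New rate:
Dose = 11 mcg/kg/min × 27.72727 kg = 305 mcg/min
305 mcg/min × 60 min/hr = 18300 mcg/hr
Rate = 18300 mcg/hr ÷ 525.6798 mcg/mL = 34.81207 mL/hr
Time remaining = 280.3643 mL ÷ 34.81207 mL/hr = 8.053651 hr

8.1 hours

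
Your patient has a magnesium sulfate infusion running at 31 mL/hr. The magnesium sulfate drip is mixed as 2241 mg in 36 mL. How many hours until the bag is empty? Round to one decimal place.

1.2 hours

Duration = 36 mL ÷ 31 mL/hr = 1.16129 hr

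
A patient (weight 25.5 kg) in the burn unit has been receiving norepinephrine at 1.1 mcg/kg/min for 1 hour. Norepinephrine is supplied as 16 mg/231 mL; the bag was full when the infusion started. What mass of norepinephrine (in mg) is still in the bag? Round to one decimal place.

Dose = 1.1 mcg/kg/min × 25.5 kg = 28.05 mcg/min
28.05 mcg/min × 60 min/hr = 1683 mcg/hr
Concentration = 16 mg ÷ 231 mL = 0.06926407 mg/mL = 69.26407 mcg/mL
Rate = 1683 mcg/hr ÷ 69.26407 mcg/mL = 24.29831 mL/hr
Volume infused = 24.29831 mL/hr × 1 hr = 24.29831 mL
Volume remaining = 231 − 24.29831 = 206.7017 mL
Drug remaining = 206.7017 mL × 69.26407 mcg/mL = 14317 mcg = 14.317 mg

14.3 mg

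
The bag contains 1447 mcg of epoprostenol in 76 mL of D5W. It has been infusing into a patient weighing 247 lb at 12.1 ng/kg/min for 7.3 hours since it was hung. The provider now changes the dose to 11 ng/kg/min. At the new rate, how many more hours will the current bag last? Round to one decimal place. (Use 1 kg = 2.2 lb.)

11.5 hours

Initial rate:
Weight = 247 lb ÷ 2.2 lb/kg = 112.2727 kg
Dose = 12.1 ng/kg/min × 112.2727 kg = 1358.5 ng/min
1358.5 ng/min × 60 min/hr = 81510 ng/hr
Concentration = 1447 mcg ÷ 76 mL = 19.03947 mcg/mL = 19039.47 ng/mL
Rate = 81510 ng/hr ÷ 19039.47 ng/mL = 4.281106 mL/hr
Volume infused so far = 4.281106 mL/hr × 7.3 hr = 31.25207 mL
Volume remaining = 76 − 31.25207 = 44.74793 mL
New rate:
Dose = 11 ng/kg/min × 112.2727 kg = 1235 ng/min
1235 ng/min × 60 min/hr = 74100 ng/hr
Rate = 74100 ng/hr ÷ 19039.47 ng/mL = 3.891914 mL/hr
Time remaining = 44.74793 mL ÷ 3.891914 mL/hr = 11.49767 hr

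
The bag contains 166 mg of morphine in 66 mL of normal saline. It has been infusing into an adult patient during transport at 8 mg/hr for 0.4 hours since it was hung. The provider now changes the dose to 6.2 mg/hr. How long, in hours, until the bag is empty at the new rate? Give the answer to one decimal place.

26.3 hours

Initial rate:
Concentration = 166 mg ÷ 66 mL = 2.515152 mg/mL
Rate = 8 mg/hr ÷ 2.515152 mg/mL = 3.180723 mL/hr
Volume infused so far = 3.180723 mL/hr × 0.4 hr = 1.272289 mL
Volume remaining = 66 − 1.272289 = 64.72771 mL
New rate:
Rate = 6.2 mg/hr ÷ 2.515152 mg/mL = 2.46506 mL/hr
Time remaining = 64.72771 mL ÷ 2.46506 mL/hr = 26.25806 hr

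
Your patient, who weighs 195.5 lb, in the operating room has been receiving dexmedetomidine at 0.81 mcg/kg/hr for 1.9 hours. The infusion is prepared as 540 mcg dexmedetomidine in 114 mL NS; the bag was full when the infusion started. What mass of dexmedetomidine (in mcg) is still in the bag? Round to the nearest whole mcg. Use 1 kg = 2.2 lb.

403 mcg

Weight = 195.5 lb ÷ 2.2 lb/kg = 88.86364 kg
Dose = 0.81 mcg/kg/hr × 88.86364 kg = 71.97955 mcg/hr
Concentration = 540 mcg ÷ 114 mL = 4.736842 mcg/mL
Rate = 71.97955 mcg/hr ÷ 4.736842 mcg/mL = 15.19568 mL/hr
Volume infused = 15.19568 mL/hr × 1.9 hr = 28.8718 mL
Volume remaining = 114 − 28.8718 = 85.1282 mL
Drug remaining = 85.1282 mL × 4.736842 mcg/mL = 403.2389 mcg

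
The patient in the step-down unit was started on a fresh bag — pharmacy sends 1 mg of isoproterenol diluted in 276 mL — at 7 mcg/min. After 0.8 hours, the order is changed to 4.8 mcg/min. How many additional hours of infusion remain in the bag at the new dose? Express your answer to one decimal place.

Initial rate:
7 mcg/min × 60 min/hr = 420 mcg/hr
Concentration = 1 mg ÷ 276 mL = 0.003623188 mg/mL = 3.623188 mcg/mL
Rate = 420 mcg/hr ÷ 3.623188 mcg/mL = 115.92 mL/hr
Volume infused so far = 115.92 mL/hr × 0.8 hr = 92.736 mL
Volume remaining = 276 − 92.736 = 183.264 mL
New rate:
4.8 mcg/min × 60 min/hr = 288 mcg/hr
Rate = 288 mcg/hr ÷ 3.623188 mcg/mL = 79.488 mL/hr
Time remaining = 183.264 mL ÷ 79.488 mL/hr = 2.305556 hr

2.3 hours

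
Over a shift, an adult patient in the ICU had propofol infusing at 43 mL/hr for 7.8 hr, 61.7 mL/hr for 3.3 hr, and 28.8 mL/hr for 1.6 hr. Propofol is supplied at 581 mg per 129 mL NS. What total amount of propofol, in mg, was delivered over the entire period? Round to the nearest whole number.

Concentration = 581 mg ÷ 129 mL = 4.503876 mg/mL
Stage 1: 43 mL/hr × 7.8 hr = 335.4 mL → 335.4 mL × 4.503876 mg/mL = 1510.6 mg
Stage 2: 61.7 mL/hr × 3.3 hr = 203.61 mL → 203.61 mL × 4.503876 mg/mL = 917.0342 mg
Stage 3: 28.8 mL/hr × 1.6 hr = 46.08 mL → 46.08 mL × 4.503876 mg/mL = 207.5386 mg
Total = 1510.6 + 917.0342 + 207.5386 = 2635.173 mg

2635 mg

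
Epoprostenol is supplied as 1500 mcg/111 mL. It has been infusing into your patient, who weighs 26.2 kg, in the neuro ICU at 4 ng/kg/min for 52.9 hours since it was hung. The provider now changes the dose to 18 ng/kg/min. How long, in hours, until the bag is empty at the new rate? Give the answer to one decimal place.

41.3 hours

Initial rate:
Dose = 4 ng/kg/min × 26.2 kg = 104.8 ng/min
104.8 ng/min × 60 min/hr = 6288 ng/hr
Concentration = 1500 mcg ÷ 111 mL = 13.51351 mcg/mL = 13513.51 ng/mL
Rate = 6288 ng/hr ÷ 13513.51 ng/mL = 0.465312 mL/hr
Volume infused so far = 0.465312 mL/hr × 52.9 hr = 24.615 mL
Volume remaining = 111 − 24.615 = 86.385 mL
New rate:
Dose = 18 ng/kg/min × 26.2 kg = 471.6 ng/min
471.6 ng/min × 60 min/hr = 28296 ng/hr
Rate = 28296 ng/hr ÷ 13513.51 ng/mL = 2.093904 mL/hr
Time remaining = 86.385 mL ÷ 2.093904 mL/hr = 41.25547 hr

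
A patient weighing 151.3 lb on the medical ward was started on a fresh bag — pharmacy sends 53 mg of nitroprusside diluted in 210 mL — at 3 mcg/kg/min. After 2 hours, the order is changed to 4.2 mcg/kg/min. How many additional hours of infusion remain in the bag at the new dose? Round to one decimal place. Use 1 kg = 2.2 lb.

Initial rate:
Weight = 151.3 lb ÷ 2.2 lb/kg = 68.77273 kg
Dose = 3 mcg/kg/min × 68.77273 kg = 206.3182 mcg/min
206.3182 mcg/min × 60 min/hr = 12379.09 mcg/hr
Concentration = 53 mg ÷ 210 mL = 0.252381 mg/mL = 252.381 mcg/mL
Rate = 12379.09 mcg/hr ÷ 252.381 mcg/mL = 49.04923 mL/hr
Volume infused so far = 49.04923 mL/hr × 2 hr = 98.09846 mL
Volume remaining = 210 − 98.09846 = 111.9015 mL
New rate:
Dose = 4.2 mcg/kg/min × 68.77273 kg = 288.8455 mcg/min
288.8455 mcg/min × 60 min/hr = 17330.73 mcg/hr
Rate = 17330.73 mcg/hr ÷ 252.381 mcg/mL = 68.66892 mL/hr
Time remaining = 111.9015 mL ÷ 68.66892 mL/hr = 1.629581 hr

1.6 hours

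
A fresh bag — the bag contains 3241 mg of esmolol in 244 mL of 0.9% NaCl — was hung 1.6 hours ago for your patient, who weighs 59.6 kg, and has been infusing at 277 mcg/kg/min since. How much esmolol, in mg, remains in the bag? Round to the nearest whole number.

1656 mg

Dose = 277 mcg/kg/min × 59.6 kg = 16509.2 mcg/min
16509.2 mcg/min × 60 min/hr = 990552 mcg/hr
Concentration = 3241 mg ÷ 244 mL = 13.28279 mg/mL = 13282.79 mcg/mL
Rate = 990552 mcg/hr ÷ 13282.79 mcg/mL = 74.57411 mL/hr
Volume infused = 74.57411 mL/hr × 1.6 hr = 119.3186 mL
Volume remaining = 244 − 119.3186 = 124.6814 mL
Drug remaining = 124.6814 mL × 13282.79 mcg/mL = 1656117 mcg = 1656.117 mg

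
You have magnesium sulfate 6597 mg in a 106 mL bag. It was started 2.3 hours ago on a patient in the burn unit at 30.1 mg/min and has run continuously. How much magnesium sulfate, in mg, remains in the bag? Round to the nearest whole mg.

2443 mg

30.1 mg/min × 60 min/hr = 1806 mg/hr
Concentration = 6597 mg ÷ 106 mL = 62.23585 mg/mL
Rate = 1806 mg/hr ÷ 62.23585 mg/mL = 29.01864 mL/hr
Volume infused = 29.01864 mL/hr × 2.3 hr = 66.74288 mL
Volume remaining = 106 − 66.74288 = 39.25712 mL
Drug remaining = 39.25712 mL × 62.23585 mg/mL = 2443.2 mg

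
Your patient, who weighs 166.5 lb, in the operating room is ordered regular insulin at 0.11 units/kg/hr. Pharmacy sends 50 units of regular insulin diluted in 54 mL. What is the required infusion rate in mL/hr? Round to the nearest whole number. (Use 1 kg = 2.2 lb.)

9 mL/hr

Weight = 166.5 lb ÷ 2.2 lb/kg = 75.68182 kg
Dose = 0.11 units/kg/hr × 75.68182 kg = 8.325 units/hr
Concentration = 50 units ÷ 54 mL = 0.9259259 units/mL
Rate = 8.325 units/hr ÷ 0.9259259 units/mL = 8.991 mL/hr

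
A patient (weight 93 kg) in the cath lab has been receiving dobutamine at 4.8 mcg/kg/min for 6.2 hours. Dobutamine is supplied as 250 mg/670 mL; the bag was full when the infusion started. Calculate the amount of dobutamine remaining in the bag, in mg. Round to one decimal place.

83.9 mg

Dose = 4.8 mcg/kg/min × 93 kg = 446.4 mcg/min
446.4 mcg/min × 60 min/hr = 26784 mcg/hr
Concentration = 250 mg ÷ 670 mL = 0.3731343 mg/mL = 373.1343 mcg/mL
Rate = 26784 mcg/hr ÷ 373.1343 mcg/mL = 71.78112 mL/hr
Volume infused = 71.78112 mL/hr × 6.2 hr = 445.0429 mL
Volume remaining = 670 − 445.0429 = 224.9571 mL
Drug remaining = 224.9571 mL × 373.1343 mcg/mL = 83939.2 mcg = 83.9392 mg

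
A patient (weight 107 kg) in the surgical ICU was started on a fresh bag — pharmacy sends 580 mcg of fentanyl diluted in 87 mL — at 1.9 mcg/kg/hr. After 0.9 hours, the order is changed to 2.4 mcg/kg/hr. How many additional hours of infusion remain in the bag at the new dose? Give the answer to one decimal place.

Initial rate:
Dose = 1.9 mcg/kg/hr × 107 kg = 203.3 mcg/hr
Concentration = 580 mcg ÷ 87 mL = 6.666667 mcg/mL
Rate = 203.3 mcg/hr ÷ 6.666667 mcg/mL = 30.495 mL/hr
Volume infused so far = 30.495 mL/hr × 0.9 hr = 27.4455 mL
Volume remaining = 87 − 27.4455 = 59.5545 mL
New rate:
Dose = 2.4 mcg/kg/hr × 107 kg = 256.8 mcg/hr
Rate = 256.8 mcg/hr ÷ 6.666667 mcg/mL = 38.52 mL/hr
Time remaining = 59.5545 mL ÷ 38.52 mL/hr = 1.546067 hr

1.5 hours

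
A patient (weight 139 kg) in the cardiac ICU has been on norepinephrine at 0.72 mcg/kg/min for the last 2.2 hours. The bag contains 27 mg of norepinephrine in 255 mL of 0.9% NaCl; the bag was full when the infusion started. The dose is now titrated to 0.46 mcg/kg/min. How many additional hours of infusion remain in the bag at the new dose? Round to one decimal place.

Initial rate:
Dose = 0.72 mcg/kg/min × 139 kg = 100.08 mcg/min
100.08 mcg/min × 60 min/hr = 6004.8 mcg/hr
Concentration = 27 mg ÷ 255 mL = 0.1058824 mg/mL = 105.8824 mcg/mL
Rate = 6004.8 mcg/hr ÷ 105.8824 mcg/mL = 56.712 mL/hr
Volume infused so far = 56.712 mL/hr × 2.2 hr = 124.7664 mL
Volume remaining = 255 − 124.7664 = 130.2336 mL
New rate:
Dose = 0.46 mcg/kg/min × 139 kg = 63.94 mcg/min
63.94 mcg/min × 60 min/hr = 3836.4 mcg/hr
Rate = 3836.4 mcg/hr ÷ 105.8824 mcg/mL = 36.23267 mL/hr
Time remaining = 130.2336 mL ÷ 36.23267 mL/hr = 3.59437 hr

3.6 hours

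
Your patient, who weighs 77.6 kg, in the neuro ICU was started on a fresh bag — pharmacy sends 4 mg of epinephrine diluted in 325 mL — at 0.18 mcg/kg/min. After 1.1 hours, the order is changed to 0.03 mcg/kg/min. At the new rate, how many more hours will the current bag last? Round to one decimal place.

22.0 hours

Initial rate:
Dose = 0.18 mcg/kg/min × 77.6 kg = 13.968 mcg/min
13.968 mcg/min × 60 min/hr = 838.08 mcg/hr
Concentration = 4 mg ÷ 325 mL = 0.01230769 mg/mL = 12.30769 mcg/mL
Rate = 838.08 mcg/hr ÷ 12.30769 mcg/mL = 68.094 mL/hr
Volume infused so far = 68.094 mL/hr × 1.1 hr = 74.9034 mL
Volume remaining = 325 − 74.9034 = 250.0966 mL
New rate:
Dose = 0.03 mcg/kg/min × 77.6 kg = 2.328 mcg/min
2.328 mcg/min × 60 min/hr = 139.68 mcg/hr
Rate = 139.68 mcg/hr ÷ 12.30769 mcg/mL = 11.349 mL/hr
Time remaining = 250.0966 mL ÷ 11.349 mL/hr = 22.03688 hr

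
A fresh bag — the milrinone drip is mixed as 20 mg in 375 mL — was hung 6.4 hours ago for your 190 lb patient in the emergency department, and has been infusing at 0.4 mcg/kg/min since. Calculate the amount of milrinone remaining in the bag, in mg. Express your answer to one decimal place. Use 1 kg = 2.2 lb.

6.7 mg

Weight = 190 lb ÷ 2.2 lb/kg = 86.36364 kg
Dose = 0.4 mcg/kg/min × 86.36364 kg = 34.54545 mcg/min
34.54545 mcg/min × 60 min/hr = 2072.727 mcg/hr
Concentration = 20 mg ÷ 375 mL = 0.05333333 mg/mL = 53.33333 mcg/mL
Rate = 2072.727 mcg/hr ÷ 53.33333 mcg/mL = 38.86364 mL/hr
Volume infused = 38.86364 mL/hr × 6.4 hr = 248.7273 mL
Volume remaining = 375 − 248.7273 = 126.2727 mL
Drug remaining = 126.2727 mL × 53.33333 mcg/mL = 6734.545 mcg = 6.734545 mg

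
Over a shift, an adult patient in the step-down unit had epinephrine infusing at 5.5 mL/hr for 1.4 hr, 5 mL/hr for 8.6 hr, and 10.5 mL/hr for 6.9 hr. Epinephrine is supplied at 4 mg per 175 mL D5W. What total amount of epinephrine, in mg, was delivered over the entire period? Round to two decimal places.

Concentration = 4 mg ÷ 175 mL = 0.02285714 mg/mL
Stage 1: 5.5 mL/hr × 1.4 hr = 7.7 mL → 7.7 mL × 0.02285714 mg/mL = 0.176 mg
Stage 2: 5 mL/hr × 8.6 hr = 43 mL → 43 mL × 0.02285714 mg/mL = 0.9828571 mg
Stage 3: 10.5 mL/hr × 6.9 hr = 72.45 mL → 72.45 mL × 0.02285714 mg/mL = 1.656 mg
Total = 0.176 + 0.9828571 + 1.656 = 2.814857 mg

2.81 mg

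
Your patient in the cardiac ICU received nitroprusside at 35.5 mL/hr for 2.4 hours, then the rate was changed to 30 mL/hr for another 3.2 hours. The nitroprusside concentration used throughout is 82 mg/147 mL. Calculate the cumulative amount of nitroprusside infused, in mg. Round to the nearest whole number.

Concentration = 82 mg ÷ 147 mL = 0.5578231 mg/mL
Stage 1: 35.5 mL/hr × 2.4 hr = 85.2 mL → 85.2 mL × 0.5578231 mg/mL = 47.52653 mg
Stage 2: 30 mL/hr × 3.2 hr = 96 mL → 96 mL × 0.5578231 mg/mL = 53.55102 mg
Total = 47.52653 + 53.55102 = 101.0776 mg

101 mg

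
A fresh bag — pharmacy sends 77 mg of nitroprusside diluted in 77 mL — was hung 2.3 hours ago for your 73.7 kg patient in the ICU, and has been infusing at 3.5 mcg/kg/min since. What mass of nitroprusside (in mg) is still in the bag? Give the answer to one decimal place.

41.4 mg

Dose = 3.5 mcg/kg/min × 73.7 kg = 257.95 mcg/min
257.95 mcg/min × 60 min/hr = 15477 mcg/hr
Concentration = 77 mg ÷ 77 mL = 1 mg/mL = 1000 mcg/mL
Rate = 15477 mcg/hr ÷ 1000 mcg/mL = 15.477 mL/hr
Volume infused = 15.477 mL/hr × 2.3 hr = 35.5971 mL
Volume remaining = 77 − 35.5971 = 41.4029 mL
Drug remaining = 41.4029 mL × 1000 mcg/mL = 41402.9 mcg = 41.4029 mg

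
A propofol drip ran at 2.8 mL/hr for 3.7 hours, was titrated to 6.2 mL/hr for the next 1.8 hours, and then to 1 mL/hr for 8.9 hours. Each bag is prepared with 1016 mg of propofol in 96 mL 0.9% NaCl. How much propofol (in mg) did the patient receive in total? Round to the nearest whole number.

Concentration = 1016 mg ÷ 96 mL = 10.58333 mg/mL
Stage 1: 2.8 mL/hr × 3.7 hr = 10.36 mL → 10.36 mL × 10.58333 mg/mL = 109.6433 mg
Stage 2: 6.2 mL/hr × 1.8 hr = 11.16 mL → 11.16 mL × 10.58333 mg/mL = 118.11 mg
Stage 3: 1 mL/hr × 8.9 hr = 8.9 mL → 8.9 mL × 10.58333 mg/mL = 94.19167 mg
Total = 109.6433 + 118.11 + 94.19167 = 321.945 mg

322 mg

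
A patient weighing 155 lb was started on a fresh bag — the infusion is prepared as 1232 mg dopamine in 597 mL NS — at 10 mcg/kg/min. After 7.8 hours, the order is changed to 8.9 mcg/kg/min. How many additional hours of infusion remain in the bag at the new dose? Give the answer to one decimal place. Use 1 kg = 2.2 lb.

Initial rate:
Weight = 155 lb ÷ 2.2 lb/kg = 70.45455 kg
Dose = 10 mcg/kg/min × 70.45455 kg = 704.5455 mcg/min
704.5455 mcg/min × 60 min/hr = 42272.73 mcg/hr
Concentration = 1232 mg ÷ 597 mL = 2.063652 mg/mL = 2063.652 mcg/mL
Rate = 42272.73 mcg/hr ÷ 2063.652 mcg/mL = 20.48443 mL/hr
Volume infused so far = 20.48443 mL/hr × 7.8 hr = 159.7786 mL
Volume remaining = 597 − 159.7786 = 437.2214 mL
New rate:
Dose = 8.9 mcg/kg/min × 70.45455 kg = 627.0455 mcg/min
627.0455 mcg/min × 60 min/hr = 37622.73 mcg/hr
Rate = 37622.73 mcg/hr ÷ 2063.652 mcg/mL = 18.23114 mL/hr
Time remaining = 437.2214 mL ÷ 18.23114 mL/hr = 23.98212 hr

24.0 hours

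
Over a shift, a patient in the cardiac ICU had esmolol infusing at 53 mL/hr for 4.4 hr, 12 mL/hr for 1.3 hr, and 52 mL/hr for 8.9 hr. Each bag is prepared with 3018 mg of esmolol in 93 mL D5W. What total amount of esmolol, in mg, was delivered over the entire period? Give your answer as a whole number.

23093 mg

Concentration = 3018 mg ÷ 93 mL = 32.45161 mg/mL
Stage 1: 53 mL/hr × 4.4 hr = 233.2 mL → 233.2 mL × 32.45161 mg/mL = 7567.716 mg
Stage 2: 12 mL/hr × 1.3 hr = 15.6 mL → 15.6 mL × 32.45161 mg/mL = 506.2452 mg
Stage 3: 52 mL/hr × 8.9 hr = 462.8 mL → 462.8 mL × 32.45161 mg/mL = 15018.61 mg
Total = 7567.716 + 506.2452 + 15018.61 = 23092.57 mg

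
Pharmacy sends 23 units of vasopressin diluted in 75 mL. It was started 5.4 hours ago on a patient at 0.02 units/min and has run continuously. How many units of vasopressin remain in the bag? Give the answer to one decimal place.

16.5 units

0.02 units/min × 60 min/hr = 1.2 units/hr
Concentration = 23 units ÷ 75 mL = 0.3066667 units/mL
Rate = 1.2 units/hr ÷ 0.3066667 units/mL = 3.913043 mL/hr
Volume infused = 3.913043 mL/hr × 5.4 hr = 21.13043 mL
Volume remaining = 75 − 21.13043 = 53.86957 mL
Drug remaining = 53.86957 mL × 0.3066667 units/mL = 16.52 units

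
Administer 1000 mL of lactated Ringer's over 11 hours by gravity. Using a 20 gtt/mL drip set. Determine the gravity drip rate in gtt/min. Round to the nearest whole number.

30 gtt/min

1000 mL ÷ (11 hr × 60 = 660 min) = 1.515152 mL/min
1.515152 mL/min × 20 gtt/mL = 30.30303 gtt/min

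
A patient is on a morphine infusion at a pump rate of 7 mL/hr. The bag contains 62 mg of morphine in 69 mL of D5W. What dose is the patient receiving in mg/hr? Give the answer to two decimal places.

6.29 mg/hr

Concentration = 62 mg ÷ 69 mL = 0.8985507 mg/mL
Drug rate = 7 mL/hr × 0.8985507 mg/mL = 6.289855 mg/hr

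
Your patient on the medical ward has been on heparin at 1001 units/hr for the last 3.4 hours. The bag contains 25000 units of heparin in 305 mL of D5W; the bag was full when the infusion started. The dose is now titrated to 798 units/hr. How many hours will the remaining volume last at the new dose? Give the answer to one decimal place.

Initial rate:
Concentration = 25000 units ÷ 305 mL = 81.96721 units/mL
Rate = 1001 units/hr ÷ 81.96721 units/mL = 12.2122 mL/hr
Volume infused so far = 12.2122 mL/hr × 3.4 hr = 41.52148 mL
Volume remaining = 305 − 41.52148 = 263.4785 mL
New rate:
Rate = 798 units/hr ÷ 81.96721 units/mL = 9.7356 mL/hr
Time remaining = 263.4785 mL ÷ 9.7356 mL/hr = 27.06341 hr

27.1 hours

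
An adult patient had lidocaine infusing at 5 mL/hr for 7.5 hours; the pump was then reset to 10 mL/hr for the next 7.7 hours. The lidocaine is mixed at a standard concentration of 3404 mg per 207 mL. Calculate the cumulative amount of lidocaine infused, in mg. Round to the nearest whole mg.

Concentration = 3404 mg ÷ 207 mL = 16.44444 mg/mL
Stage 1: 5 mL/hr × 7.5 hr = 37.5 mL → 37.5 mL × 16.44444 mg/mL = 616.6667 mg
Stage 2: 10 mL/hr × 7.7 hr = 77 mL → 77 mL × 16.44444 mg/mL = 1266.222 mg
Total = 616.6667 + 1266.222 = 1882.889 mg

1883 mg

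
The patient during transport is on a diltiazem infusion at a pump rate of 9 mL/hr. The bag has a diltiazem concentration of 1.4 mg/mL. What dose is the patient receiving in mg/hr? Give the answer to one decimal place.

12.6 mg/hr

Drug rate = 9 mL/hr × 1.4 mg/mL = 12.6 mg/hr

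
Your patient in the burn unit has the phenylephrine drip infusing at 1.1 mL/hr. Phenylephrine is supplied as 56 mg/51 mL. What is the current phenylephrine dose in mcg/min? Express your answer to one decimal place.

Concentration = 56 mg ÷ 51 mL = 1.098039 mg/mL = 1098.039 mcg/mL
Drug rate = 1.1 mL/hr × 1098.039 mcg/mL = 1207.843 mcg/hr
1207.843 mcg/hr ÷ 60 min/hr = 20.13072 mcg/min

20.1 mcg/min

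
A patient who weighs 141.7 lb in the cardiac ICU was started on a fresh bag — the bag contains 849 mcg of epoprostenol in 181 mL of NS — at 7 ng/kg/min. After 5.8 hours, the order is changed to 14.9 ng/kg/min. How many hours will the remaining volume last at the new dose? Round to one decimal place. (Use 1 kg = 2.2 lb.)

12.0 hours

Initial rate:
Weight = 141.7 lb ÷ 2.2 lb/kg = 64.40909 kg
Dose = 7 ng/kg/min × 64.40909 kg = 450.8636 ng/min
450.8636 ng/min × 60 min/hr = 27051.82 ng/hr
Concentration = 849 mcg ÷ 181 mL = 4.690608 mcg/mL = 4690.608 ng/mL
Rate = 27051.82 ng/hr ÷ 4690.608 ng/mL = 5.767231 mL/hr
Volume infused so far = 5.767231 mL/hr × 5.8 hr = 33.44994 mL
Volume remaining = 181 − 33.44994 = 147.5501 mL
New rate:
Dose = 14.9 ng/kg/min × 64.40909 kg = 959.6955 ng/min
959.6955 ng/min × 60 min/hr = 57581.73 ng/hr
Rate = 57581.73 ng/hr ÷ 4690.608 ng/mL = 12.27596 mL/hr
Time remaining = 147.5501 mL ÷ 12.27596 mL/hr = 12.01943 hr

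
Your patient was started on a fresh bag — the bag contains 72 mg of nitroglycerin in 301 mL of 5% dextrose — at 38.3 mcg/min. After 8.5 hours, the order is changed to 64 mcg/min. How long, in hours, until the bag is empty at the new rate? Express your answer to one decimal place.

Initial rate:
38.3 mcg/min × 60 min/hr = 2298 mcg/hr
Concentration = 72 mg ÷ 301 mL = 0.2392027 mg/mL = 239.2027 mcg/mL
Rate = 2298 mcg/hr ÷ 239.2027 mcg/mL = 9.606917 mL/hr
Volume infused so far = 9.606917 mL/hr × 8.5 hr = 81.65879 mL
Volume remaining = 301 − 81.65879 = 219.3412 mL
New rate:
64 mcg/min × 60 min/hr = 3840 mcg/hr
Rate = 3840 mcg/hr ÷ 239.2027 mcg/mL = 16.05333 mL/hr
Time remaining = 219.3412 mL ÷ 16.05333 mL/hr = 13.66328 hr

13.7 hours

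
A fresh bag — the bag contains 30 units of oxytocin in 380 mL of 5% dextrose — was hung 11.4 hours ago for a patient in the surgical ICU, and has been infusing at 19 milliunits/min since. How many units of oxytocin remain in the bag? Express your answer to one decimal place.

19 milliunits/min × 60 min/hr = 1140 milliunits/hr
Concentration = 30 units ÷ 380 mL = 0.07894737 units/mL = 78.94737 milliunits/mL
Rate = 1140 milliunits/hr ÷ 78.94737 milliunits/mL = 14.44 mL/hr
Volume infused = 14.44 mL/hr × 11.4 hr = 164.616 mL
Volume remaining = 380 − 164.616 = 215.384 mL
Drug remaining = 215.384 mL × 78.94737 milliunits/mL = 17004 milliunits = 17.004 units

17.0 units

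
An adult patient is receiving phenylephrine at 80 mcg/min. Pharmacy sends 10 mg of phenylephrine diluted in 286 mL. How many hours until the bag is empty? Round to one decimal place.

80 mcg/min × 60 min/hr = 4800 mcg/hr
Concentration = 10 mg ÷ 286 mL = 0.03496503 mg/mL = 34.96503 mcg/mL
Rate = 4800 mcg/hr ÷ 34.96503 mcg/mL = 137.28 mL/hr
Duration = 286 mL ÷ 137.28 mL/hr = 2.083333 hr

2.1 hours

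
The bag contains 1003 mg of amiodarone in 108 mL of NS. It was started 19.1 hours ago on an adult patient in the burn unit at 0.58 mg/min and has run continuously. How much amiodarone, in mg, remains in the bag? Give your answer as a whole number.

0.58 mg/min × 60 min/hr = 34.8 mg/hr
Concentration = 1003 mg ÷ 108 mL = 9.287037 mg/mL
Rate = 34.8 mg/hr ÷ 9.287037 mg/mL = 3.747159 mL/hr
Volume infused = 3.747159 mL/hr × 19.1 hr = 71.57073 mL
Volume remaining = 108 − 71.57073 = 36.42927 mL
Drug remaining = 36.42927 mL × 9.287037 mg/mL = 338.32 mg

338 mg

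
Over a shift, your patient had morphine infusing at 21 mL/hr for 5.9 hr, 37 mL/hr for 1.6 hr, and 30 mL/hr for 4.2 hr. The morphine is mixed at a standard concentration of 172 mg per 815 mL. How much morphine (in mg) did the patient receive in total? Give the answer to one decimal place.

65.2 mg

Concentration = 172 mg ÷ 815 mL = 0.2110429 mg/mL
Stage 1: 21 mL/hr × 5.9 hr = 123.9 mL → 123.9 mL × 0.2110429 mg/mL = 26.14822 mg
Stage 2: 37 mL/hr × 1.6 hr = 59.2 mL → 59.2 mL × 0.2110429 mg/mL = 12.49374 mg
Stage 3: 30 mL/hr × 4.2 hr = 126 mL → 126 mL × 0.2110429 mg/mL = 26.59141 mg
Total = 26.14822 + 12.49374 + 26.59141 = 65.23337 mg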